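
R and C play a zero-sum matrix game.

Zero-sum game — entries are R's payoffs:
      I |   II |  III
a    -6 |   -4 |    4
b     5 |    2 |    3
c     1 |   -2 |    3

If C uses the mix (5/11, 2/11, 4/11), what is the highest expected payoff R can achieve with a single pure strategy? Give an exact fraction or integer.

a: (-6)·(5/11) + (-4)·(2/11) + (4)·(4/11) = -2.
b: (5)·(5/11) + (2)·(2/11) + (3)·(4/11) = 41/11.
c: (1)·(5/11) + (-2)·(2/11) + (3)·(4/11) = 13/11.
The best pure response is b with expected payoff 41/11.

41/11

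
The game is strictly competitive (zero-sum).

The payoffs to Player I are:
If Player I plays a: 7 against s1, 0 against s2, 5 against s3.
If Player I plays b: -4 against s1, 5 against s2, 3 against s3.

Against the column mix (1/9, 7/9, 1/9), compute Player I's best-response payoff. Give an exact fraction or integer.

a: (7)·(1/9) + (0)·(7/9) + (5)·(1/9) = 4/3.
b: (-4)·(1/9) + (5)·(7/9) + (3)·(1/9) = 34/9.
The best pure response is b with expected payoff 34/9.

34/9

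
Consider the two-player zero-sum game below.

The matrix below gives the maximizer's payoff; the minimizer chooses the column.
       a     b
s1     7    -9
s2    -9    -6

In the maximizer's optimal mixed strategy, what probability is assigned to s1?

Row minima are -9 and -9, so the maximizer's maximin is -9; column maxima are 7 and -6, so the minimizer's minimax is -6. These differ, so the equilibrium is in mixed strategies.
Let the maximizer play s1 with probability p. The minimizer is indifferent when 7p − 9(1−p) = −9p − 6(1−p), giving p = 3/19.

3/19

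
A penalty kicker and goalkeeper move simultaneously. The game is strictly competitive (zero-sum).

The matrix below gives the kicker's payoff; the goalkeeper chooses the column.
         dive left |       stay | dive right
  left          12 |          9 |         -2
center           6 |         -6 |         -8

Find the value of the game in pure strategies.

Row minima: -2, -8 → the kicker's maximin is -2.
Column maxima: 12, 9, -2 → the goalkeeper's minimax is -2.
They coincide at (left, dive right), so the value is -2.

-2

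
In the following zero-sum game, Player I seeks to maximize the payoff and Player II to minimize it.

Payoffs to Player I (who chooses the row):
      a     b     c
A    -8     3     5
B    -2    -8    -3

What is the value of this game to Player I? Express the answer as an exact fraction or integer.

-70/17

Column c is strictly dominated by b for Player II (it gives Player I more in every row).
The remaining 2×2 game on (A, B) × (a, b) has no saddle point. Let Player I play A with probability p; indifference gives −8p − 2(1−p) = 3p − 8(1−p), so p = 6/17.
Similarly Player II's optimal q on a is 11/17, and the value is -8·(11/17) + (3)·(6/17) = -70/17.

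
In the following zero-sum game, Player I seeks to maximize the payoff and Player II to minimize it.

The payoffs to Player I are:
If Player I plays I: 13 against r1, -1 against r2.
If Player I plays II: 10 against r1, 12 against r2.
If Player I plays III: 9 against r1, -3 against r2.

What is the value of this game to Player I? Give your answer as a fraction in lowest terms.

83/8

Row III is strictly dominated by row I, so Player I never plays it.
The remaining 2×2 game on (I, II) × (r1, r2) has no saddle point. Let Player I play I with probability p; indifference gives 13p + 10(1−p) = −p + 12(1−p), so p = 1/8.
Similarly Player II's optimal q on r1 is 13/16, and the value is 13·(13/16) + (-1)·(3/16) = 83/8.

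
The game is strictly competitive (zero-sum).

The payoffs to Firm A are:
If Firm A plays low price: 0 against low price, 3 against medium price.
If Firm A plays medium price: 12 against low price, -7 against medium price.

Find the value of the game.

18/11

Row minima are 0 and -7, so Firm A's maximin is 0; column maxima are 12 and 3, so Firm B's minimax is 3. These differ, so the equilibrium is in mixed strategies.
Let Firm A play low price with probability p. Firm B is indifferent when 12(1−p) = 3p − 7(1−p), giving p = 19/22.
Let Firm B play low price with probability q. Firm A is indifferent when 3(1−q) = 12q − 7(1−q), giving q = 5/11.
The value is 0·(5/11) + (3)·(6/11) = 18/11.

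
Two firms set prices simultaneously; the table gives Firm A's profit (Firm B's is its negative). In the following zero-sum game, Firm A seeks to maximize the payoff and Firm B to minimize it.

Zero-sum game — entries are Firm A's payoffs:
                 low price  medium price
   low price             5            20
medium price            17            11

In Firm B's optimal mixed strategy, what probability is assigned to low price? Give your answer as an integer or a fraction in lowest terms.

Row minima are 5 and 11, so Firm A's maximin is 11; column maxima are 17 and 20, so Firm B's minimax is 17. These differ, so the equilibrium is in mixed strategies.
Let Firm B play low price with probability q. Firm A is indifferent when 5q + 20(1−q) = 17q + 11(1−q), giving q = 3/7.

3/7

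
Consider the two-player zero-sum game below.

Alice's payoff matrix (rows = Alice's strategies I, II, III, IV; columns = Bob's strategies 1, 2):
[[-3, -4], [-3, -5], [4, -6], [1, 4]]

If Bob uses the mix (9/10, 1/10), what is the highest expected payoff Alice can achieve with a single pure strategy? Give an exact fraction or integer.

3

I: (-3)·(9/10) + (-4)·(1/10) = -31/10.
II: (-3)·(9/10) + (-5)·(1/10) = -16/5.
III: (4)·(9/10) + (-6)·(1/10) = 3.
IV: (1)·(9/10) + (4)·(1/10) = 13/10.
The best pure response is III with expected payoff 3.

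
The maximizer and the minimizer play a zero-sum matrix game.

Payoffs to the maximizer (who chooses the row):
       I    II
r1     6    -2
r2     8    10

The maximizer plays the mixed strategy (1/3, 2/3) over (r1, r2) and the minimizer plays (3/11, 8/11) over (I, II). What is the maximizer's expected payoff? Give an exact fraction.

Against (3/11, 8/11), each row's expected payoff is r1: 2/11; r2: 104/11.
Taking the (1/3, 2/3)-weighted average: (1/3)·(2/11) + (2/3)·(104/11) = 70/11.

70/11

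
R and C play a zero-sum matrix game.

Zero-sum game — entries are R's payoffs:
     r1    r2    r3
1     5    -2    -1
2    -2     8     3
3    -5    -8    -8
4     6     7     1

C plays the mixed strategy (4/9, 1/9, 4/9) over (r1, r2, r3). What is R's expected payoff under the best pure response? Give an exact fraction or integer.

1: (5)·(4/9) + (-2)·(1/9) + (-1)·(4/9) = 14/9.
2: (-2)·(4/9) + (8)·(1/9) + (3)·(4/9) = 4/3.
3: (-5)·(4/9) + (-8)·(1/9) + (-8)·(4/9) = -20/3.
4: (6)·(4/9) + (7)·(1/9) + (1)·(4/9) = 35/9.
The best pure response is 4 with expected payoff 35/9.

35/9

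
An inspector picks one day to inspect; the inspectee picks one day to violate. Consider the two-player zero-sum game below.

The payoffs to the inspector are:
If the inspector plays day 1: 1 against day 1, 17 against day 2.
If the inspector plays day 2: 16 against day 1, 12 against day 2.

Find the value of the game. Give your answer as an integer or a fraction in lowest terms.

13

Row minima are 1 and 12, so the inspector's maximin is 12; column maxima are 16 and 17, so the inspectee's minimax is 16. These differ, so the equilibrium is in mixed strategies.
Let the inspector play day 1 with probability p. The inspectee is indifferent when p + 16(1−p) = 17p + 12(1−p), giving p = 1/5.
Let the inspectee play day 1 with probability q. The inspector is indifferent when q + 17(1−q) = 16q + 12(1−q), giving q = 1/4.
The value is 1·(1/4) + (17)·(3/4) = 13.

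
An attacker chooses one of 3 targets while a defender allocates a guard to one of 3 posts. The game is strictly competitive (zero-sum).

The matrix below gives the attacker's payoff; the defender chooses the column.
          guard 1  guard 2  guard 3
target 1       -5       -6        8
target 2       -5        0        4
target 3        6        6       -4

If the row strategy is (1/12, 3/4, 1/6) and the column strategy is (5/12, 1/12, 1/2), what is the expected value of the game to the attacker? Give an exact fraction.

Against (5/12, 1/12, 1/2), each row's expected payoff is target 1: 17/12; target 2: -1/12; target 3: 1.
Taking the (1/12, 3/4, 1/6)-weighted average: (1/12)·(17/12) + (3/4)·(-1/12) + (1/6)·(1) = 2/9.

2/9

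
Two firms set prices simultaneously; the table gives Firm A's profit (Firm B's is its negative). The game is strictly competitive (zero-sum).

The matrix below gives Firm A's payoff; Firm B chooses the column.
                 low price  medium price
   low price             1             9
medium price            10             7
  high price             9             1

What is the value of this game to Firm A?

Row high price is strictly dominated by row medium price, so Firm A never plays it.
The remaining 2×2 game on (low price, medium price) × (low price, medium price) has no saddle point. Let Firm A play low price with probability p; indifference gives p + 10(1−p) = 9p + 7(1−p), so p = 3/11.
Similarly Firm B's optimal q on low price is 2/11, and the value is 1·(2/11) + (9)·(9/11) = 83/11.

83/11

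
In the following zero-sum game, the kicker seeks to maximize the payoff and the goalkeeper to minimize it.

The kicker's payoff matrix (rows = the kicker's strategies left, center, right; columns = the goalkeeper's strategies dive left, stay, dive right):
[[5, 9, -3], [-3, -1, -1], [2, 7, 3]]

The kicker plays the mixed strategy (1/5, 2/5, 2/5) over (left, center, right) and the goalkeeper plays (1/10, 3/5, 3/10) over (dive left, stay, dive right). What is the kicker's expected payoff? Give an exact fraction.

Against (1/10, 3/5, 3/10), each row's expected payoff is left: 5; center: -6/5; right: 53/10.
Taking the (1/5, 2/5, 2/5)-weighted average: (1/5)·(5) + (2/5)·(-6/5) + (2/5)·(53/10) = 66/25.

66/25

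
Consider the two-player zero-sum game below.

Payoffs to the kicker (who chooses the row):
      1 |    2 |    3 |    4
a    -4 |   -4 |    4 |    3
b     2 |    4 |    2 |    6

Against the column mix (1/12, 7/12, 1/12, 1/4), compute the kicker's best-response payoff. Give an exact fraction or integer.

25/6

a: (-4)·(1/12) + (-4)·(7/12) + (4)·(1/12) + (3)·(1/4) = -19/12.
b: (2)·(1/12) + (4)·(7/12) + (2)·(1/12) + (6)·(1/4) = 25/6.
The best pure response is b with expected payoff 25/6.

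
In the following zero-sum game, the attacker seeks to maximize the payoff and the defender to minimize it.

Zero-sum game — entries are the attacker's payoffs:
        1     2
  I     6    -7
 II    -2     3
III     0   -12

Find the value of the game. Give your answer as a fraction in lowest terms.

2/9

Row III is strictly dominated by row I, so the attacker never plays it.
The remaining 2×2 game on (I, II) × (1, 2) has no saddle point. Let the attacker play I with probability p; indifference gives 6p − 2(1−p) = −7p + 3(1−p), so p = 5/18.
Similarly the defender's optimal q on 1 is 5/9, and the value is 6·(5/9) + (-7)·(4/9) = 2/9.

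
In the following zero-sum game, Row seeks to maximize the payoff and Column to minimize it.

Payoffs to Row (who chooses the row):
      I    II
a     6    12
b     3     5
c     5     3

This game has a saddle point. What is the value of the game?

6

Row minima: 6, 3, 3 → Row's maximin is 6.
Column maxima: 6, 12 → Column's minimax is 6.
They coincide at (a, I), so the value is 6.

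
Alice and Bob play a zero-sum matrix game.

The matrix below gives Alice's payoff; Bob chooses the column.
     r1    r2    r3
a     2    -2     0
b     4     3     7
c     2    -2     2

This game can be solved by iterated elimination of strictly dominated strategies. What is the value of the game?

3

Column r3 is strictly dominated by r2 for Bob (-2<0, 3<7, -2<2); eliminate r3.
Column r1 is strictly dominated by r2 for Bob (-2<2, 3<4, -2<2); eliminate r1.
Row a is strictly dominated by row b (3>-2); eliminate a.
Row c is strictly dominated by row b (3>-2); eliminate c.
Only (b, r2) remains, with payoff 3.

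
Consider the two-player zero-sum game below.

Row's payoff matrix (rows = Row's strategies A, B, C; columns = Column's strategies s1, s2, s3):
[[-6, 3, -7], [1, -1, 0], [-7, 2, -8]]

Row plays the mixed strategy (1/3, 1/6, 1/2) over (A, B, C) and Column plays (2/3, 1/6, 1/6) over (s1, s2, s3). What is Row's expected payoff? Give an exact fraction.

Against (2/3, 1/6, 1/6), each row's expected payoff is A: -14/3; B: 1/2; C: -17/3.
Taking the (1/3, 1/6, 1/2)-weighted average: (1/3)·(-14/3) + (1/6)·(1/2) + (1/2)·(-17/3) = -155/36.

-155/36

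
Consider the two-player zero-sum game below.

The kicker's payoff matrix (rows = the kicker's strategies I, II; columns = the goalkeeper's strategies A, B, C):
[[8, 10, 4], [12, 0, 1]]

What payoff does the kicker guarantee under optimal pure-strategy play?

4

Row minima: 4, 0 → the kicker's maximin is 4.
Column maxima: 12, 10, 4 → the goalkeeper's minimax is 4.
They coincide at (I, C), so the value is 4.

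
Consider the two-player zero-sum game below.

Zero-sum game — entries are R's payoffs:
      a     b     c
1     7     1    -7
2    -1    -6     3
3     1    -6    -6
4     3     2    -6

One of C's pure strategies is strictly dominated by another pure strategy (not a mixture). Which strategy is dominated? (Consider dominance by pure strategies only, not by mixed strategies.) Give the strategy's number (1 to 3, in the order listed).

1

C prefers columns that give R less. Compare a with b: 1 < 7, -6 < -1, -6 < 1, 2 < 3.
So b strictly dominates a for C; a is strictly dominated.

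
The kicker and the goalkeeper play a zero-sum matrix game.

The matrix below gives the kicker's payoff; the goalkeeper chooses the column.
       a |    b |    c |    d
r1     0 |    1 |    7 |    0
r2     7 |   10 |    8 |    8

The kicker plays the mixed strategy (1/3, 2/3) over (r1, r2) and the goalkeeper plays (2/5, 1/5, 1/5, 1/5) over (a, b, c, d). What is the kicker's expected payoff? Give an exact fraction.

Against (2/5, 1/5, 1/5, 1/5), each row's expected payoff is r1: 8/5; r2: 8.
Taking the (1/3, 2/3)-weighted average: (1/3)·(8/5) + (2/3)·(8) = 88/15.

88/15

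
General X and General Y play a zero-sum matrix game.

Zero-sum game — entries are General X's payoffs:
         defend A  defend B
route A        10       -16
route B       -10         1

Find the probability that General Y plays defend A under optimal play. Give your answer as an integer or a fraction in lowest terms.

17/37

Row minima are -16 and -10, so General X's maximin is -10; column maxima are 10 and 1, so General Y's minimax is 1. These differ, so the equilibrium is in mixed strategies.
Let General Y play defend A with probability q. General X is indifferent when 10q − 16(1−q) = −10q + (1−q), giving q = 17/37.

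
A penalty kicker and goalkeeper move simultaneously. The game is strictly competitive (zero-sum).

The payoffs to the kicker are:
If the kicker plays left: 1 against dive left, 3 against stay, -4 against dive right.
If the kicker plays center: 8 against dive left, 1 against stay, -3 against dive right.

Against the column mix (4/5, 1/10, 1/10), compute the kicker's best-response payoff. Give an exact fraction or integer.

31/5

left: (1)·(4/5) + (3)·(1/10) + (-4)·(1/10) = 7/10.
center: (8)·(4/5) + (1)·(1/10) + (-3)·(1/10) = 31/5.
The best pure response is center with expected payoff 31/5.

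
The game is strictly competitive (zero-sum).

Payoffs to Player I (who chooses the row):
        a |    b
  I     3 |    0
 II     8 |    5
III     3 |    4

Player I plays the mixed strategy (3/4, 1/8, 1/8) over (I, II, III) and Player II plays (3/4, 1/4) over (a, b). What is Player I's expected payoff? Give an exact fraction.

Against (3/4, 1/4), each row's expected payoff is I: 9/4; II: 29/4; III: 13/4.
Taking the (3/4, 1/8, 1/8)-weighted average: (3/4)·(9/4) + (1/8)·(29/4) + (1/8)·(13/4) = 3.

3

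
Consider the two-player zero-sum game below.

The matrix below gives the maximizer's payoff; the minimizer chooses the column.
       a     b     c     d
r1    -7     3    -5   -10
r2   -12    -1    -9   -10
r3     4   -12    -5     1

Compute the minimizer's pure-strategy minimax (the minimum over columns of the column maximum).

-5

The worst case (largest entry) in each column is a: 4, b: 3, c: -5, d: 1.
The best (smallest) of these is -5.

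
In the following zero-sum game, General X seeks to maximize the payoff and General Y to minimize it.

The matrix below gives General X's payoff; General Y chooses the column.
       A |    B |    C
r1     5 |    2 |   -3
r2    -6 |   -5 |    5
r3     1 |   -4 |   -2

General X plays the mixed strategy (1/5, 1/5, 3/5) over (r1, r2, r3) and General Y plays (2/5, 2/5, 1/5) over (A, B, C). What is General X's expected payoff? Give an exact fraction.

-6/5

Against (2/5, 2/5, 1/5), each row's expected payoff is r1: 11/5; r2: -17/5; r3: -8/5.
Taking the (1/5, 1/5, 3/5)-weighted average: (1/5)·(11/5) + (1/5)·(-17/5) + (3/5)·(-8/5) = -6/5.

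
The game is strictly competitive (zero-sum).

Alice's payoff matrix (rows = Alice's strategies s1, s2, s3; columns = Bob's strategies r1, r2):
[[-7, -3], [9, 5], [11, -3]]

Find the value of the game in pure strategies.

Row minima: -7, 5, -3 → Alice's maximin is 5.
Column maxima: 11, 5 → Bob's minimax is 5.
They coincide at (s2, r2), so the value is 5.

5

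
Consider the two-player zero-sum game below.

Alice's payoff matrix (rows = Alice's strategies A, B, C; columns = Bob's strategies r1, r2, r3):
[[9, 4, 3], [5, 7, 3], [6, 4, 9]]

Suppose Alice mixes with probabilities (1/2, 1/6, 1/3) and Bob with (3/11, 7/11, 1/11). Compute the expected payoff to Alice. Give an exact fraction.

Against (3/11, 7/11, 1/11), each row's expected payoff is A: 58/11; B: 67/11; C: 5.
Taking the (1/2, 1/6, 1/3)-weighted average: (1/2)·(58/11) + (1/6)·(67/11) + (1/3)·(5) = 117/22.

117/22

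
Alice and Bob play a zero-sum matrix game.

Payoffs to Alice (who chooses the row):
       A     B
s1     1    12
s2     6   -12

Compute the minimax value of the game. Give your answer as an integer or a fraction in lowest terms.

Row minima are 1 and -12, so Alice's maximin is 1; column maxima are 6 and 12, so Bob's minimax is 6. These differ, so the equilibrium is in mixed strategies.
Let Alice play s1 with probability p. Bob is indifferent when p + 6(1−p) = 12p − 12(1−p), giving p = 18/29.
Let Bob play A with probability q. Alice is indifferent when q + 12(1−q) = 6q − 12(1−q), giving q = 24/29.
The value is 1·(24/29) + (12)·(5/29) = 84/29.

84/29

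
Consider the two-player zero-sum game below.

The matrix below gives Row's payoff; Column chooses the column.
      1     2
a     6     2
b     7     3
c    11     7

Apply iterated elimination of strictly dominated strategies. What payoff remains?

Row a is strictly dominated by row b (7>6, 3>2); eliminate a.
Row b is strictly dominated by row c (11>7, 7>3); eliminate b.
Column 1 is strictly dominated by 2 for Column (7<11); eliminate 1.
Only (c, 2) remains, with payoff 7.

7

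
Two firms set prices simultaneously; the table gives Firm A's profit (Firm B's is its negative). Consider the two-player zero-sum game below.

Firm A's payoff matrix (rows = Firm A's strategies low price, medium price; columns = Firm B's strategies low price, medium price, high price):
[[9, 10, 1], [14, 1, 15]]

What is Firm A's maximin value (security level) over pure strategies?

The worst-case payoff for each row is low price: 1, medium price: 1.
The best of these is 1.

1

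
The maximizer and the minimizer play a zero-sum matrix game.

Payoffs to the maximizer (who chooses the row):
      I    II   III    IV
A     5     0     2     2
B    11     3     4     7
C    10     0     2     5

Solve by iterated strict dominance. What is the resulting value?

Row C is strictly dominated by row B (11>10, 3>0, 4>2, 7>5); eliminate C.
Row A is strictly dominated by row B (11>5, 3>0, 4>2, 7>2); eliminate A.
Column I is strictly dominated by II for the minimizer (3<11); eliminate I.
Column III is strictly dominated by II for the minimizer (3<4); eliminate III.
Column IV is strictly dominated by II for the minimizer (3<7); eliminate IV.
Only (B, II) remains, with payoff 3.

3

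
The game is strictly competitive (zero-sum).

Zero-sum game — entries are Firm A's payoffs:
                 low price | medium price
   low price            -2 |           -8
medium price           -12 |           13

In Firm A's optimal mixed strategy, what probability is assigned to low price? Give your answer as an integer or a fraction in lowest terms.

Row minima are -8 and -12, so Firm A's maximin is -8; column maxima are -2 and 13, so Firm B's minimax is -2. These differ, so the equilibrium is in mixed strategies.
Let Firm A play low price with probability p. Firm B is indifferent when −2p − 12(1−p) = −8p + 13(1−p), giving p = 25/31.

25/31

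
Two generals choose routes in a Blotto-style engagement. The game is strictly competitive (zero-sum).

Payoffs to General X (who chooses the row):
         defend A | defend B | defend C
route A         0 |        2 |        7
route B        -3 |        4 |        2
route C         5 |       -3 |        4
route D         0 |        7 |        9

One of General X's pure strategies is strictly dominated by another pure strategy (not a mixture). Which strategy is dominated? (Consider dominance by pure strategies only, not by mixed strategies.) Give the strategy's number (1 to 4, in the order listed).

2

Compare route B with route D: 0 > -3, 7 > 4, 9 > 2.
So route D strictly dominates route B for General X; route B is strictly dominated.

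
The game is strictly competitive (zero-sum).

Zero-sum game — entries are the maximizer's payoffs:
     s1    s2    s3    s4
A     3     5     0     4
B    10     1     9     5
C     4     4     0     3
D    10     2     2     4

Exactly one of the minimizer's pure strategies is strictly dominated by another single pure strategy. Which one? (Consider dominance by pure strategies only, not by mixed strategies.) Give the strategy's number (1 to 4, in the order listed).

1

The minimizer prefers columns that give the maximizer less. Compare s1 with s3: 0 < 3, 9 < 10, 0 < 4, 2 < 10.
So s3 strictly dominates s1 for the minimizer; s1 is strictly dominated.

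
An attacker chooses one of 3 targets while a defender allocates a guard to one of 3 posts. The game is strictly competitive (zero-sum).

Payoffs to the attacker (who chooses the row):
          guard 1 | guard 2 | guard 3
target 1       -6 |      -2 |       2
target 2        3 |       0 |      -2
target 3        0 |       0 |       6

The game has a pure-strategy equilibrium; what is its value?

Row minima: -6, -2, 0 → the attacker's maximin is 0.
Column maxima: 3, 0, 6 → the defender's minimax is 0.
They coincide at (target 3, guard 2), so the value is 0.

0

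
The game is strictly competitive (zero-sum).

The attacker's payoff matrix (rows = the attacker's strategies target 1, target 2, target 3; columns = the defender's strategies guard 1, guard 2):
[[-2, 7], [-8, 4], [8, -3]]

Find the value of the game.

Row target 2 is strictly dominated by row target 1, so the attacker never plays it.
The remaining 2×2 game on (target 1, target 3) × (guard 1, guard 2) has no saddle point. Let the attacker play target 1 with probability p; indifference gives −2p + 8(1−p) = 7p − 3(1−p), so p = 11/20.
Similarly the defender's optimal q on guard 1 is 1/2, and the value is -2·(1/2) + (7)·(1/2) = 5/2.

5/2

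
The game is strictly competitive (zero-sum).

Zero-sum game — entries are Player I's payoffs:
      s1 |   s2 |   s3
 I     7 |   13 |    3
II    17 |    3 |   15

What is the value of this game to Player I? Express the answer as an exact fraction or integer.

Column s1 is strictly dominated by s3 for Player II (it gives Player I more in every row).
The remaining 2×2 game on (I, II) × (s2, s3) has no saddle point. Let Player I play I with probability p; indifference gives 13p + 3(1−p) = 3p + 15(1−p), so p = 6/11.
Similarly Player II's optimal q on s2 is 6/11, and the value is 13·(6/11) + (3)·(5/11) = 93/11.

93/11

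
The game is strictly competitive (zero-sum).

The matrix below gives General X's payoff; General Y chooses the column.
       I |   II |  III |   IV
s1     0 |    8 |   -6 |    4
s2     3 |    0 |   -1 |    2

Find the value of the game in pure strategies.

-1

Row minima: -6, -1 → General X's maximin is -1.
Column maxima: 3, 8, -1, 4 → General Y's minimax is -1.
They coincide at (s2, III), so the value is -1.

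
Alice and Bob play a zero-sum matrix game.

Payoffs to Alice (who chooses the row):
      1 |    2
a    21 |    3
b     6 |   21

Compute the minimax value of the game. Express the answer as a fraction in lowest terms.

Row minima are 3 and 6, so Alice's maximin is 6; column maxima are 21 and 21, so Bob's minimax is 21. These differ, so the equilibrium is in mixed strategies.
Let Alice play a with probability p. Bob is indifferent when 21p + 6(1−p) = 3p + 21(1−p), giving p = 5/11.
Let Bob play 1 with probability q. Alice is indifferent when 21q + 3(1−q) = 6q + 21(1−q), giving q = 6/11.
The value is 21·(6/11) + (3)·(5/11) = 141/11.

141/11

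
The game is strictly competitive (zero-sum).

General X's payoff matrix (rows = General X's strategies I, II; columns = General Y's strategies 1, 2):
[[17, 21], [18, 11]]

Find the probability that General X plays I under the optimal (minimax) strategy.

7/11

Row minima are 17 and 11, so General X's maximin is 17; column maxima are 18 and 21, so General Y's minimax is 18. These differ, so the equilibrium is in mixed strategies.
Let General X play I with probability p. General Y is indifferent when 17p + 18(1−p) = 21p + 11(1−p), giving p = 7/11.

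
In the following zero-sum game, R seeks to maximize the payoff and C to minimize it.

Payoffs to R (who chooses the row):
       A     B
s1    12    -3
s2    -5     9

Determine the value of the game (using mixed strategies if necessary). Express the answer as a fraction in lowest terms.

Row minima are -3 and -5, so R's maximin is -3; column maxima are 12 and 9, so C's minimax is 9. These differ, so the equilibrium is in mixed strategies.
Let R play s1 with probability p. C is indifferent when 12p − 5(1−p) = −3p + 9(1−p), giving p = 14/29.
Let C play A with probability q. R is indifferent when 12q − 3(1−q) = −5q + 9(1−q), giving q = 12/29.
The value is 12·(12/29) + (-3)·(17/29) = 93/29.

93/29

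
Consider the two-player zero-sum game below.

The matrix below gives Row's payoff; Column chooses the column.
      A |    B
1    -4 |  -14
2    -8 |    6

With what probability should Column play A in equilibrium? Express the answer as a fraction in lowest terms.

Row minima are -14 and -8, so Row's maximin is -8; column maxima are -4 and 6, so Column's minimax is -4. These differ, so the equilibrium is in mixed strategies.
Let Column play A with probability q. Row is indifferent when −4q − 14(1−q) = −8q + 6(1−q), giving q = 5/6.

5/6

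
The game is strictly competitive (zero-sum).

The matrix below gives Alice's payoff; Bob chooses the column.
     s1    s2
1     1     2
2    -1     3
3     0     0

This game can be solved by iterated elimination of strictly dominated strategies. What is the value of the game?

Row 3 is strictly dominated by row 1 (1>0, 2>0); eliminate 3.
Column s2 is strictly dominated by s1 for Bob (1<2, -1<3); eliminate s2.
Row 2 is strictly dominated by row 1 (1>-1); eliminate 2.
Only (1, s1) remains, with payoff 1.

1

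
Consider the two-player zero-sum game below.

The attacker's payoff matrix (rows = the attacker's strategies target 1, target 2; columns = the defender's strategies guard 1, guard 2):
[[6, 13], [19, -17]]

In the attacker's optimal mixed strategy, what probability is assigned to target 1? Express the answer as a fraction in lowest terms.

Row minima are 6 and -17, so the attacker's maximin is 6; column maxima are 19 and 13, so the defender's minimax is 13. These differ, so the equilibrium is in mixed strategies.
Let the attacker play target 1 with probability p. The defender is indifferent when 6p + 19(1−p) = 13p − 17(1−p), giving p = 36/43.

36/43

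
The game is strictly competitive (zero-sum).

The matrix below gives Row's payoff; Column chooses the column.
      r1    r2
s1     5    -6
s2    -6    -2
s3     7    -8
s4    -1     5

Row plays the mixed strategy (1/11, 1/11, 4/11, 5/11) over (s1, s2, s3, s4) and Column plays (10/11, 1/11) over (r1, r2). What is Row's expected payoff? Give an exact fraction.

205/121

Against (10/11, 1/11), each row's expected payoff is s1: 4; s2: -62/11; s3: 62/11; s4: -5/11.
Taking the (1/11, 1/11, 4/11, 5/11)-weighted average: (1/11)·(4) + (1/11)·(-62/11) + (4/11)·(62/11) + (5/11)·(-5/11) = 205/121.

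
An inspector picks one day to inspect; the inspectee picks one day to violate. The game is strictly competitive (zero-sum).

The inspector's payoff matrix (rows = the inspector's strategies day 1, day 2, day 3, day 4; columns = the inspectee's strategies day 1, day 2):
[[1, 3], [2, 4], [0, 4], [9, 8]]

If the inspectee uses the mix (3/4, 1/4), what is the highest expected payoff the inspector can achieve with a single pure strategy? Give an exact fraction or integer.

day 1: (1)·(3/4) + (3)·(1/4) = 3/2.
day 2: (2)·(3/4) + (4)·(1/4) = 5/2.
day 3: (0)·(3/4) + (4)·(1/4) = 1.
day 4: (9)·(3/4) + (8)·(1/4) = 35/4.
The best pure response is day 4 with expected payoff 35/4.

35/4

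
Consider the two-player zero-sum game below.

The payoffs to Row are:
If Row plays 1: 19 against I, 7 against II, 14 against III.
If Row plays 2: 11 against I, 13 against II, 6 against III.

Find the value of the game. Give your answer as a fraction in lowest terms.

10

Column I is strictly dominated by III for Column (it gives Row more in every row).
The remaining 2×2 game on (1, 2) × (II, III) has no saddle point. Let Row play 1 with probability p; indifference gives 7p + 13(1−p) = 14p + 6(1−p), so p = 1/2.
Similarly Column's optimal q on II is 4/7, and the value is 7·(4/7) + (14)·(3/7) = 10.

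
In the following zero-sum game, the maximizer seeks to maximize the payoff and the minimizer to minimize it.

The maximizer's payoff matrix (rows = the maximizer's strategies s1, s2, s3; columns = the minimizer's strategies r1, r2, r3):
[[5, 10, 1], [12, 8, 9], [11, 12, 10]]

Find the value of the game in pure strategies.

10

Row minima: 1, 8, 10 → the maximizer's maximin is 10.
Column maxima: 12, 12, 10 → the minimizer's minimax is 10.
They coincide at (s3, r3), so the value is 10.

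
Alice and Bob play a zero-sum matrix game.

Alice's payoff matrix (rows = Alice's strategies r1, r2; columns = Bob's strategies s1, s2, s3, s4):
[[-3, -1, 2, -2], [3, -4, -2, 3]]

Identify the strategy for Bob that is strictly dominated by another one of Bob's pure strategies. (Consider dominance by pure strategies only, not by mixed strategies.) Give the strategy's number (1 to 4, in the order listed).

3

Bob prefers columns that give Alice less. Compare s3 with s2: -1 < 2, -4 < -2.
So s2 strictly dominates s3 for Bob; s3 is strictly dominated.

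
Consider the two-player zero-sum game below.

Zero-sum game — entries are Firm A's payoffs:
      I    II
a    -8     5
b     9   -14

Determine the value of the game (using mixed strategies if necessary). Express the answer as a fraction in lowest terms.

-67/36

Row minima are -8 and -14, so Firm A's maximin is -8; column maxima are 9 and 5, so Firm B's minimax is 5. These differ, so the equilibrium is in mixed strategies.
Let Firm A play a with probability p. Firm B is indifferent when −8p + 9(1−p) = 5p − 14(1−p), giving p = 23/36.
Let Firm B play I with probability q. Firm A is indifferent when −8q + 5(1−q) = 9q − 14(1−q), giving q = 19/36.
The value is -8·(19/36) + (5)·(17/36) = -67/36.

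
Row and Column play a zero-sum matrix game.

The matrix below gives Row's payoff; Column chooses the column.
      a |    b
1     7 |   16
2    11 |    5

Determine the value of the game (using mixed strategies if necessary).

47/5

Row minima are 7 and 5, so Row's maximin is 7; column maxima are 11 and 16, so Column's minimax is 11. These differ, so the equilibrium is in mixed strategies.
Let Row play 1 with probability p. Column is indifferent when 7p + 11(1−p) = 16p + 5(1−p), giving p = 2/5.
Let Column play a with probability q. Row is indifferent when 7q + 16(1−q) = 11q + 5(1−q), giving q = 11/15.
The value is 7·(11/15) + (16)·(4/15) = 47/5.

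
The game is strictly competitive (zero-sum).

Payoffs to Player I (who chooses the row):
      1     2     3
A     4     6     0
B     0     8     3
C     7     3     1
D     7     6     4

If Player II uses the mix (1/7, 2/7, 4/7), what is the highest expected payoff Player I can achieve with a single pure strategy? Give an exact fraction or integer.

5

A: (4)·(1/7) + (6)·(2/7) + (0)·(4/7) = 16/7.
B: (0)·(1/7) + (8)·(2/7) + (3)·(4/7) = 4.
C: (7)·(1/7) + (3)·(2/7) + (1)·(4/7) = 17/7.
D: (7)·(1/7) + (6)·(2/7) + (4)·(4/7) = 5.
The best pure response is D with expected payoff 5.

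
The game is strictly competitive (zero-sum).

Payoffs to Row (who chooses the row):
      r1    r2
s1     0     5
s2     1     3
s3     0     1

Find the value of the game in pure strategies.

Row minima: 0, 1, 0 → Row's maximin is 1.
Column maxima: 1, 5 → Column's minimax is 1.
They coincide at (s2, r1), so the value is 1.

1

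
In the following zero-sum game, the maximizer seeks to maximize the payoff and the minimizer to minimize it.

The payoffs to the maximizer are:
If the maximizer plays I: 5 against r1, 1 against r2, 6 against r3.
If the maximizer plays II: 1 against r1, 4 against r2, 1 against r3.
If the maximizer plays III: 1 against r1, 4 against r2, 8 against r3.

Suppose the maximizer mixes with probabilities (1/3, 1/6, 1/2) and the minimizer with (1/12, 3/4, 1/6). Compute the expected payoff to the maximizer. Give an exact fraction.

125/36

Against (1/12, 3/4, 1/6), each row's expected payoff is I: 13/6; II: 13/4; III: 53/12.
Taking the (1/3, 1/6, 1/2)-weighted average: (1/3)·(13/6) + (1/6)·(13/4) + (1/2)·(53/12) = 125/36.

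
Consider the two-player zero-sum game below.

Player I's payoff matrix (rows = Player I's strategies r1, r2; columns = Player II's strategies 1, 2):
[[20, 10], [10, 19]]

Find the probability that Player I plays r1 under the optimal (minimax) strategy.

Row minima are 10 and 10, so Player I's maximin is 10; column maxima are 20 and 19, so Player II's minimax is 19. These differ, so the equilibrium is in mixed strategies.
Let Player I play r1 with probability p. Player II is indifferent when 20p + 10(1−p) = 10p + 19(1−p), giving p = 9/19.

9/19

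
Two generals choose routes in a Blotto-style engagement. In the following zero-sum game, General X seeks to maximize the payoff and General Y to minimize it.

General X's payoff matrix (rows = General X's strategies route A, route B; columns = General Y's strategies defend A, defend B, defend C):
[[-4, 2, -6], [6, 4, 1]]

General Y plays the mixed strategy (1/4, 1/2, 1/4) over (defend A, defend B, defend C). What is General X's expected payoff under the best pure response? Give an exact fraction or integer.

route A: (-4)·(1/4) + (2)·(1/2) + (-6)·(1/4) = -3/2.
route B: (6)·(1/4) + (4)·(1/2) + (1)·(1/4) = 15/4.
The best pure response is route B with expected payoff 15/4.

15/4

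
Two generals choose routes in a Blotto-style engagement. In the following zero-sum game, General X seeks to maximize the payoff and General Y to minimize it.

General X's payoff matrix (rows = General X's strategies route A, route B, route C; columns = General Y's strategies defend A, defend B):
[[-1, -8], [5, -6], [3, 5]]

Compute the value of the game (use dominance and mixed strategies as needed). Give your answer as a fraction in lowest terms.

Row route A is strictly dominated by row route B, so General X never plays it.
The remaining 2×2 game on (route B, route C) × (defend A, defend B) has no saddle point. Let General X play route B with probability p; indifference gives 5p + 3(1−p) = −6p + 5(1−p), so p = 2/13.
Similarly General Y's optimal q on defend A is 11/13, and the value is 5·(11/13) + (-6)·(2/13) = 43/13.

43/13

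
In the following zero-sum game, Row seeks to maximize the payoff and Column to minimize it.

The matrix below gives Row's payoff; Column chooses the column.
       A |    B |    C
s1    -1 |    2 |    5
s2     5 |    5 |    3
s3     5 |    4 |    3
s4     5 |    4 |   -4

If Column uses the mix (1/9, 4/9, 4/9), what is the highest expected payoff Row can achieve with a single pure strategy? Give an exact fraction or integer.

37/9

s1: (-1)·(1/9) + (2)·(4/9) + (5)·(4/9) = 3.
s2: (5)·(1/9) + (5)·(4/9) + (3)·(4/9) = 37/9.
s3: (5)·(1/9) + (4)·(4/9) + (3)·(4/9) = 11/3.
s4: (5)·(1/9) + (4)·(4/9) + (-4)·(4/9) = 5/9.
The best pure response is s2 with expected payoff 37/9.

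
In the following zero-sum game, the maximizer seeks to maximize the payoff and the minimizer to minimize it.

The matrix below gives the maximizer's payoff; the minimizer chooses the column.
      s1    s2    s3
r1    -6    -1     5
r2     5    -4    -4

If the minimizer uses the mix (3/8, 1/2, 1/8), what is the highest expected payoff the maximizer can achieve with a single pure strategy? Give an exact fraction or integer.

-5/8

r1: (-6)·(3/8) + (-1)·(1/2) + (5)·(1/8) = -17/8.
r2: (5)·(3/8) + (-4)·(1/2) + (-4)·(1/8) = -5/8.
The best pure response is r2 with expected payoff -5/8.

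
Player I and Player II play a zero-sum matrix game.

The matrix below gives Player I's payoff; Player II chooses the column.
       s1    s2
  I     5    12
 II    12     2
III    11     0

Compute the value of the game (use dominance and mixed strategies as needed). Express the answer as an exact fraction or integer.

Row III is strictly dominated by row II, so Player I never plays it.
The remaining 2×2 game on (I, II) × (s1, s2) has no saddle point. Let Player I play I with probability p; indifference gives 5p + 12(1−p) = 12p + 2(1−p), so p = 10/17.
Similarly Player II's optimal q on s1 is 10/17, and the value is 5·(10/17) + (12)·(7/17) = 134/17.

134/17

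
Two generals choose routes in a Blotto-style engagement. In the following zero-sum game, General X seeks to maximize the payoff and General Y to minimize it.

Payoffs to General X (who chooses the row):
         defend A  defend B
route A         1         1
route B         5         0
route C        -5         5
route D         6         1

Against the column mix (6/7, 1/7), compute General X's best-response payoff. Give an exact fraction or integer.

route A: (1)·(6/7) + (1)·(1/7) = 1.
route B: (5)·(6/7) + (0)·(1/7) = 30/7.
route C: (-5)·(6/7) + (5)·(1/7) = -25/7.
route D: (6)·(6/7) + (1)·(1/7) = 37/7.
The best pure response is route D with expected payoff 37/7.

37/7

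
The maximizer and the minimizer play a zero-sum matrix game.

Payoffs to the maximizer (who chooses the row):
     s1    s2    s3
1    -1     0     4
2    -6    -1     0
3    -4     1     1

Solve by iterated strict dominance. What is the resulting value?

-1

Column s2 is strictly dominated by s1 for the minimizer (-1<0, -6<-1, -4<1); eliminate s2.
Column s3 is strictly dominated by s1 for the minimizer (-1<4, -6<0, -4<1); eliminate s3.
Row 3 is strictly dominated by row 1 (-1>-4); eliminate 3.
Row 2 is strictly dominated by row 1 (-1>-6); eliminate 2.
Only (1, s1) remains, with payoff -1.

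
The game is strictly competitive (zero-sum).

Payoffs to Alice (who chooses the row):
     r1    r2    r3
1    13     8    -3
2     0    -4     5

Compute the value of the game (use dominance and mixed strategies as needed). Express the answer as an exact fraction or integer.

Column r1 is strictly dominated by r2 for Bob (it gives Alice more in every row).
The remaining 2×2 game on (1, 2) × (r2, r3) has no saddle point. Let Alice play 1 with probability p; indifference gives 8p − 4(1−p) = −3p + 5(1−p), so p = 9/20.
Similarly Bob's optimal q on r2 is 2/5, and the value is 8·(2/5) + (-3)·(3/5) = 7/5.

7/5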